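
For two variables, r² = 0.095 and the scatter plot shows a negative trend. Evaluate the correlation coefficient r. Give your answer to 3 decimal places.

-0.308

|r| = √0.095 = 0.308
The association is negative, so r = −0.308.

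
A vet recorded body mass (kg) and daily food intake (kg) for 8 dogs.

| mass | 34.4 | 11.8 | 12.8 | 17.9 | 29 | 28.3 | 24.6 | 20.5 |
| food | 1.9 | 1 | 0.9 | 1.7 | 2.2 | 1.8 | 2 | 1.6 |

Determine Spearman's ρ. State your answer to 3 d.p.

Rank mass: 8, 1, 2, 3, 7, 6, 5, 4
Rank food: 6, 2, 1, 4, 8, 5, 7, 3
d = rank(mass) − rank(food): 2, -1, 1, -1, -1, 1, -2, 1; Σd² = 14
ρ = 1 − 6Σd² / [n(n²−1)] = 1 − 6×14 / (8×63) = 1 − 84/504 ≈ 0.833

0.833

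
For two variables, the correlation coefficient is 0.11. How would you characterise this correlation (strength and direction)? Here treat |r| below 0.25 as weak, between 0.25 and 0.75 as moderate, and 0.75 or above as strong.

r = 0.11 > 0 so the relationship is positive.
|r| = 0.11, which falls in the weak range.

weak positive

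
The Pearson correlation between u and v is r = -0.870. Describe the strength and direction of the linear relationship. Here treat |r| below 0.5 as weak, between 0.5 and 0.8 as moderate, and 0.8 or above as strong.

r = -0.870 < 0 so the relationship is negative.
|r| = 0.870, which falls in the strong range.

strong negative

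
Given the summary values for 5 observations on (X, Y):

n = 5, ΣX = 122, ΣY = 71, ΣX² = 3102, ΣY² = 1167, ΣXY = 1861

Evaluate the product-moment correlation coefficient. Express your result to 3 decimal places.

0.912

r = (nΣXY − ΣXΣY) / √[(nΣX² − (ΣX)²)(nΣY² − (ΣY)²)]
Numerator: 5×1861 − 122×71 = 643
Denominator: √[(15510 − 14884)(5835 − 5041)] = √[626 × 794] = 705.0135
r = 643 / 705.0135 ≈ 0.912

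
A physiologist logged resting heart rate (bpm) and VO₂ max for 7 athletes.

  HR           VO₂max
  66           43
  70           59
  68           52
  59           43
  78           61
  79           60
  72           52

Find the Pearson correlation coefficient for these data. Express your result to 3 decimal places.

n = 7, Σx = 492, Σy = 370, Σx² = 34870, Σy² = 19908, Σxy = 26283
nΣxy − ΣxΣy = 183981 − 182040 = 1941
nΣx² − (Σx)² = 244090 − 242064 = 2026; nΣy² − (Σy)² = 139356 − 136900 = 2456
r = 1941 / √(2026 × 2456) = 1941 / 2230.6627 ≈ 0.870

0.870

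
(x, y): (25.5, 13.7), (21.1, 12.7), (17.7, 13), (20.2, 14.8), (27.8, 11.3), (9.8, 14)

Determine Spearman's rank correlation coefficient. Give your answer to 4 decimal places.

-0.6000

Rank x: 5, 4, 2, 3, 6, 1
Rank y: 4, 2, 3, 6, 1, 5
d = rank(x) − rank(y): 1, 2, -1, -3, 5, -4; Σd² = 56
ρ = 1 − 6Σd² / [n(n²−1)] = 1 − 6×56 / (6×35) = 1 − 336/210 ≈ -0.6000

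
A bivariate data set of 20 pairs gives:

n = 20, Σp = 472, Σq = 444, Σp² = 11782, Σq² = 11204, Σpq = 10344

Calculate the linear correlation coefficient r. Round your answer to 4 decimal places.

r = (nΣpq − ΣpΣq) / √[(nΣp² − (Σp)²)(nΣq² − (Σq)²)]
Numerator: 20×10344 − 472×444 = -2688
Denominator: √[(235640 − 222784)(224080 − 197136)] = √[12856 × 26944] = 18611.6110
r = -2688 / 18611.6110 ≈ -0.1444

-0.1444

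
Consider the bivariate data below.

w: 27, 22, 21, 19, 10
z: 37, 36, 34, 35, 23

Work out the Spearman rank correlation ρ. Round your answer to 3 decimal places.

Rank w: 5, 4, 3, 2, 1
Rank z: 5, 4, 2, 3, 1
d = rank(w) − rank(z): 0, 0, 1, -1, 0; Σd² = 2
ρ = 1 − 6Σd² / [n(n²−1)] = 1 − 6×2 / (5×24) = 1 − 12/120 ≈ 0.900

0.900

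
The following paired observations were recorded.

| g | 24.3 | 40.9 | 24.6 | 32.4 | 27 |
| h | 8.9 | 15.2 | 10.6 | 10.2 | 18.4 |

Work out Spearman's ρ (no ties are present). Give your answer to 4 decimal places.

0.5000

Rank g: 1, 5, 2, 4, 3
Rank h: 1, 4, 3, 2, 5
d = rank(g) − rank(h): 0, 1, -1, 2, -2; Σd² = 10
ρ = 1 − 6Σd² / [n(n²−1)] = 1 − 6×10 / (5×24) = 1 − 60/120 ≈ 0.5000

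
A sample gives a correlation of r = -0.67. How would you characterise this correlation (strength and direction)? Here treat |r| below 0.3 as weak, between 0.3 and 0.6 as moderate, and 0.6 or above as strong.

r = -0.67 < 0 so the relationship is negative.
|r| = 0.67, which falls in the strong range.

strong negative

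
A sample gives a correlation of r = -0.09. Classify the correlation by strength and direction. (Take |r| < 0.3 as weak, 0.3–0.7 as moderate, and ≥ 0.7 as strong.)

r = -0.09 < 0 so the relationship is negative.
|r| = 0.09, which falls in the weak range.

weak negative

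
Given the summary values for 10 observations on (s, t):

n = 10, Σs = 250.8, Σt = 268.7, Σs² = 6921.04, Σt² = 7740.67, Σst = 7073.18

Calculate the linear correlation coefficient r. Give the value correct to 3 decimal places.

r = (nΣst − ΣsΣt) / √[(nΣs² − (Σs)²)(nΣt² − (Σt)²)]
Numerator: 10×7073.18 − 250.8×268.7 = 3341.84
Denominator: √[(69210.4 − 62900.64)(77406.7 − 72199.69)] = √[6309.76 × 5207.01] = 5731.9267
r = 3341.84 / 5731.9267 ≈ 0.583

0.583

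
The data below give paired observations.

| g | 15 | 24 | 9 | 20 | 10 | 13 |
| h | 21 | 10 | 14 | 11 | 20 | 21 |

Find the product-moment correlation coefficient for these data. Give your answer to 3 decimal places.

n = 6, Σg = 91, Σh = 97, Σg² = 1551, Σh² = 1699, Σgh = 1374
nΣgh − ΣgΣh = 8244 − 8827 = -583
nΣg² − (Σg)² = 9306 − 8281 = 1025; nΣh² − (Σh)² = 10194 − 9409 = 785
r = -583 / √(1025 × 785) = -583 / 897.0089 ≈ -0.650

-0.650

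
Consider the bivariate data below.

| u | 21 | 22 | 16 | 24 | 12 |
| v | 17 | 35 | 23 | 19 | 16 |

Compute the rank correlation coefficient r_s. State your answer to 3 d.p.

Rank u: 3, 4, 2, 5, 1
Rank v: 2, 5, 4, 3, 1
d = rank(u) − rank(v): 1, -1, -2, 2, 0; Σd² = 10
ρ = 1 − 6Σd² / [n(n²−1)] = 1 − 6×10 / (5×24) = 1 − 60/120 ≈ 0.500

0.500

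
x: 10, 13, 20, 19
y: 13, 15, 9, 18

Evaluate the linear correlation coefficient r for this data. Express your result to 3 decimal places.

n = 4, Σx = 62, Σy = 55, Σx² = 1030, Σy² = 799, Σxy = 847
nΣxy − ΣxΣy = 3388 − 3410 = -22
nΣx² − (Σx)² = 4120 − 3844 = 276; nΣy² − (Σy)² = 3196 − 3025 = 171
r = -22 / √(276 × 171) = -22 / 217.2464 ≈ -0.101

-0.101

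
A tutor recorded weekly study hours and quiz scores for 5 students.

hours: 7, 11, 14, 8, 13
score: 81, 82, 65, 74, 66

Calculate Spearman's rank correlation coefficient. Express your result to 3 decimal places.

-0.700

Rank hours: 1, 3, 5, 2, 4
Rank score: 4, 5, 1, 3, 2
d = rank(hours) − rank(score): -3, -2, 4, -1, 2; Σd² = 34
ρ = 1 − 6Σd² / [n(n²−1)] = 1 − 6×34 / (5×24) = 1 − 204/120 ≈ -0.700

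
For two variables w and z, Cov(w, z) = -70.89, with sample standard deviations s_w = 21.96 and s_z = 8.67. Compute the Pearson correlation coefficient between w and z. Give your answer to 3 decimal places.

-0.372

r = Cov(w,z) / (s_w · s_z) = -70.89 / (21.96 × 8.67)
  = -70.89 / 190.3932 ≈ -0.372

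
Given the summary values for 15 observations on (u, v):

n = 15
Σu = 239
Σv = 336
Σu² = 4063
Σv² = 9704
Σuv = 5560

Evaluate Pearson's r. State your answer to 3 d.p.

r = (nΣuv − ΣuΣv) / √[(nΣu² − (Σu)²)(nΣv² − (Σv)²)]
Numerator: 15×5560 − 239×336 = 3096
Denominator: √[(60945 − 57121)(145560 − 112896)] = √[3824 × 32664] = 11176.1861
r = 3096 / 11176.1861 ≈ 0.277

0.277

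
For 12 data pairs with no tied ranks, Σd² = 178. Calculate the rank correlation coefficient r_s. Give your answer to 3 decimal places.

0.378

ρ = 1 − 6Σd² / [n(n²−1)] = 1 − 6×178 / (12×143)
  = 1 − 1068/1716 = 1 − 0.6224 ≈ 0.378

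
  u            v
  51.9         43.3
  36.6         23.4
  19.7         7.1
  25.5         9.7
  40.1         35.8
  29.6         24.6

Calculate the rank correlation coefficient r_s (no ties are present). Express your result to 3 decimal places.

Rank u: 6, 4, 1, 2, 5, 3
Rank v: 6, 3, 1, 2, 5, 4
d = rank(u) − rank(v): 0, 1, 0, 0, 0, -1; Σd² = 2
ρ = 1 − 6Σd² / [n(n²−1)] = 1 − 6×2 / (6×35) = 1 − 12/210 ≈ 0.943

0.943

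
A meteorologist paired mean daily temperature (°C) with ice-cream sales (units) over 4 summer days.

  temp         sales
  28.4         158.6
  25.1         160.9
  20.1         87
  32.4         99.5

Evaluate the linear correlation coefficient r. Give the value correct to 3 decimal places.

0.176

n = 4, Σx = 106, Σy = 506, Σx² = 2890.34, Σy² = 68512.02, Σxy = 13515.33
nΣxy − ΣxΣy = 54061.32 − 53636 = 425.32
nΣx² − (Σx)² = 11561.36 − 11236 = 325.36; nΣy² − (Σy)² = 274048.08 − 256036 = 18012.08
r = 425.32 / √(325.36 × 18012.08) = 425.32 / 2420.8284 ≈ 0.176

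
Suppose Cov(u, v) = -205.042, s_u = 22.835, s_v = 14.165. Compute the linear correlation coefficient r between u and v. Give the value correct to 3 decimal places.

r = Cov(u,v) / (s_u · s_v) = -205.042 / (22.835 × 14.165)
  = -205.042 / 323.4578 ≈ -0.634

-0.634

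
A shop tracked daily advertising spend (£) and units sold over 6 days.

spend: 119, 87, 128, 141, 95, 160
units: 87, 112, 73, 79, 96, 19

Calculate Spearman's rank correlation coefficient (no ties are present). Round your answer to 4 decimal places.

Rank spend: 3, 1, 4, 5, 2, 6
Rank units: 4, 6, 2, 3, 5, 1
d = rank(spend) − rank(units): -1, -5, 2, 2, -3, 5; Σd² = 68
ρ = 1 − 6Σd² / [n(n²−1)] = 1 − 6×68 / (6×35) = 1 − 408/210 ≈ -0.9429

-0.9429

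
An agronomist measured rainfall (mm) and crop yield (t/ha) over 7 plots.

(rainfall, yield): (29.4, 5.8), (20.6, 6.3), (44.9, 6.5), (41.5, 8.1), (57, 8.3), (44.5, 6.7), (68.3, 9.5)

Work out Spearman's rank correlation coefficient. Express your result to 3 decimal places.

0.821

Rank rainfall: 2, 1, 5, 3, 6, 4, 7
Rank yield: 1, 2, 3, 5, 6, 4, 7
d = rank(rainfall) − rank(yield): 1, -1, 2, -2, 0, 0, 0; Σd² = 10
ρ = 1 − 6Σd² / [n(n²−1)] = 1 − 6×10 / (7×48) = 1 − 60/336 ≈ 0.821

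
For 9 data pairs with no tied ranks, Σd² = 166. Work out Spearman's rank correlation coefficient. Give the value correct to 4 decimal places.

-0.3833

ρ = 1 − 6Σd² / [n(n²−1)] = 1 − 6×166 / (9×80)
  = 1 − 996/720 = 1 − 1.38333 ≈ -0.3833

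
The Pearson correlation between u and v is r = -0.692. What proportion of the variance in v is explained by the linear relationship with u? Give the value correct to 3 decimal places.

0.479

r² = (-0.692)² = 0.479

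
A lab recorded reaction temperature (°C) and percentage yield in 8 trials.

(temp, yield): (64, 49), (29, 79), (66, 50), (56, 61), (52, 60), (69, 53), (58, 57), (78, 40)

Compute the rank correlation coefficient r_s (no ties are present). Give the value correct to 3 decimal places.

Rank temp: 5, 1, 6, 3, 2, 7, 4, 8
Rank yield: 2, 8, 3, 7, 6, 4, 5, 1
d = rank(temp) − rank(yield): 3, -7, 3, -4, -4, 3, -1, 7; Σd² = 158
ρ = 1 − 6Σd² / [n(n²−1)] = 1 − 6×158 / (8×63) = 1 − 948/504 ≈ -0.881

-0.881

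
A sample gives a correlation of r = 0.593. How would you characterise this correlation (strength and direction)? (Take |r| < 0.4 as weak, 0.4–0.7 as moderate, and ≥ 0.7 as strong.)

r = 0.593 > 0 so the relationship is positive.
|r| = 0.593, which falls in the moderate range.

moderate positive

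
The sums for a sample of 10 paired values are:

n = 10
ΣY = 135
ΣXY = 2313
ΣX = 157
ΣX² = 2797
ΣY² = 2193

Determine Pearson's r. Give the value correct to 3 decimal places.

r = (nΣXY − ΣXΣY) / √[(nΣX² − (ΣX)²)(nΣY² − (ΣY)²)]
Numerator: 10×2313 − 157×135 = 1935
Denominator: √[(27970 − 24649)(21930 − 18225)] = √[3321 × 3705] = 3507.7493
r = 1935 / 3507.7493 ≈ 0.552

0.552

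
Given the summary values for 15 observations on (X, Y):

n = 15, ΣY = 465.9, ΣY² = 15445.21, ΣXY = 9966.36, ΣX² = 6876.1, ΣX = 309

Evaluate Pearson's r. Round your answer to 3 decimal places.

r = (nΣXY − ΣXΣY) / √[(nΣX² − (ΣX)²)(nΣY² − (ΣY)²)]
Numerator: 15×9966.36 − 309×465.9 = 5532.3
Denominator: √[(103141.5 − 95481)(231678.15 − 217062.81)] = √[7660.5 × 14615.34] = 10581.1536
r = 5532.3 / 10581.1536 ≈ 0.523

0.523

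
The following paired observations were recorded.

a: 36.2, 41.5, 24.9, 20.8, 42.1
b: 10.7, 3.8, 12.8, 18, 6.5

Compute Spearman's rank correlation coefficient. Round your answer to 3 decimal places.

-0.900

Rank a: 3, 4, 2, 1, 5
Rank b: 3, 1, 4, 5, 2
d = rank(a) − rank(b): 0, 3, -2, -4, 3; Σd² = 38
ρ = 1 − 6Σd² / [n(n²−1)] = 1 − 6×38 / (5×24) = 1 − 228/120 ≈ -0.900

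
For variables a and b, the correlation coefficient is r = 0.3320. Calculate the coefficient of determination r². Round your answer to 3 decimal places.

0.110

r² = (0.3320)² = 0.110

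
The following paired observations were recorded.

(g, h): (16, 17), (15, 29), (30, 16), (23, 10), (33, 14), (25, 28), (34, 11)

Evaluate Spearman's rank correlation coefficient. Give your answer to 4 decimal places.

-0.5714

Rank g: 2, 1, 5, 3, 6, 4, 7
Rank h: 5, 7, 4, 1, 3, 6, 2
d = rank(g) − rank(h): -3, -6, 1, 2, 3, -2, 5; Σd² = 88
ρ = 1 − 6Σd² / [n(n²−1)] = 1 − 6×88 / (7×48) = 1 − 528/336 ≈ -0.5714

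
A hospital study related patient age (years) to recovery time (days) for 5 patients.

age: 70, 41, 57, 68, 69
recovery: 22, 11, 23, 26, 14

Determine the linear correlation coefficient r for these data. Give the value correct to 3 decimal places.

n = 5, Σx = 305, Σy = 96, Σx² = 19215, Σy² = 2006, Σxy = 6036
nΣxy − ΣxΣy = 30180 − 29280 = 900
nΣx² − (Σx)² = 96075 − 93025 = 3050; nΣy² − (Σy)² = 10030 − 9216 = 814
r = 900 / √(3050 × 814) = 900 / 1575.6586 ≈ 0.571

0.571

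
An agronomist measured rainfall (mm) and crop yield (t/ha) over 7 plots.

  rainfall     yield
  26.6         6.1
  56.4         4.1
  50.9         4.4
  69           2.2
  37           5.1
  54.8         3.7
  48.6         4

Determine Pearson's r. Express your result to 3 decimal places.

-0.967

n = 7, Σx = 343.3, Σy = 29.6, Σx² = 17974.33, Σy² = 133.92, Σxy = 1355.12
nΣxy − ΣxΣy = 9485.84 − 10161.68 = -675.84
nΣx² − (Σx)² = 125820.31 − 117854.89 = 7965.42; nΣy² − (Σy)² = 937.44 − 876.16 = 61.28
r = -675.84 / √(7965.42 × 61.28) = -675.84 / 698.6565 ≈ -0.967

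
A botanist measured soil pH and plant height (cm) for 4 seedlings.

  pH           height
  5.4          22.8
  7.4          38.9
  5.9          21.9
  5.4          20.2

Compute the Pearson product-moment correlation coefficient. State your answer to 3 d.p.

n = 4, Σx = 24.1, Σy = 103.8, Σx² = 147.89, Σy² = 2920.7, Σxy = 649.27
nΣxy − ΣxΣy = 2597.08 − 2501.58 = 95.5
nΣx² − (Σx)² = 591.56 − 580.81 = 10.75; nΣy² − (Σy)² = 11682.8 − 10774.44 = 908.36
r = 95.5 / √(10.75 × 908.36) = 95.5 / 98.8174 ≈ 0.966

0.966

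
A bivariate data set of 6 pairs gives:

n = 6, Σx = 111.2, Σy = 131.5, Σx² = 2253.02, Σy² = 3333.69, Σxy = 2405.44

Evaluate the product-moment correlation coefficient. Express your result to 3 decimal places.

r = (nΣxy − ΣxΣy) / √[(nΣx² − (Σx)²)(nΣy² − (Σy)²)]
Numerator: 6×2405.44 − 111.2×131.5 = -190.16
Denominator: √[(13518.12 − 12365.44)(20002.14 − 17292.25)] = √[1152.68 × 2709.89] = 1767.3811
r = -190.16 / 1767.3811 ≈ -0.108

-0.108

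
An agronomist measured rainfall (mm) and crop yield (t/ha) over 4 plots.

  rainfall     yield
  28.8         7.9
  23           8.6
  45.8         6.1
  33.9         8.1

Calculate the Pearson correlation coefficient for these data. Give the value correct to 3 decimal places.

-0.945

n = 4, Σx = 131.5, Σy = 30.7, Σx² = 4605.29, Σy² = 239.19, Σxy = 979.29
nΣxy − ΣxΣy = 3917.16 − 4037.05 = -119.89
nΣx² − (Σx)² = 18421.16 − 17292.25 = 1128.91; nΣy² − (Σy)² = 956.76 − 942.49 = 14.27
r = -119.89 / √(1128.91 × 14.27) = -119.89 / 126.9234 ≈ -0.945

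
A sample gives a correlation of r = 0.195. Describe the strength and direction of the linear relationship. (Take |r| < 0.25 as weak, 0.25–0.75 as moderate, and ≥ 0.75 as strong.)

r = 0.195 > 0 so the relationship is positive.
|r| = 0.195, which falls in the weak range.

weak positive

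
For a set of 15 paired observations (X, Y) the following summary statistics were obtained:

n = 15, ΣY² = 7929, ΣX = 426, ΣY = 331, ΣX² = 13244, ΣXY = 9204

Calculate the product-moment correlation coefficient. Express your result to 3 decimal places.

-0.232

r = (nΣXY − ΣXΣY) / √[(nΣX² − (ΣX)²)(nΣY² − (ΣY)²)]
Numerator: 15×9204 − 426×331 = -2946
Denominator: √[(198660 − 181476)(118935 − 109561)] = √[17184 × 9374] = 12691.8405
r = -2946 / 12691.8405 ≈ -0.232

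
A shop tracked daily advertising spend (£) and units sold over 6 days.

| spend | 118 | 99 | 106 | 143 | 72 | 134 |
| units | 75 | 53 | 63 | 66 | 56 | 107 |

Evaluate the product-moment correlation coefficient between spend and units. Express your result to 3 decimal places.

n = 6, Σx = 672, Σy = 420, Σx² = 78550, Σy² = 31344, Σxy = 48583
nΣxy − ΣxΣy = 291498 − 282240 = 9258
nΣx² − (Σx)² = 471300 − 451584 = 19716; nΣy² − (Σy)² = 188064 − 176400 = 11664
r = 9258 / √(19716 × 11664) = 9258 / 15164.6769 ≈ 0.610

0.610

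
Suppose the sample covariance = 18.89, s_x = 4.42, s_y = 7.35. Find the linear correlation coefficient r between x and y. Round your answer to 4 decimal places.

0.5815

r = Cov(x,y) / (s_x · s_y) = 18.89 / (4.42 × 7.35)
  = 18.89 / 32.4870 ≈ 0.5815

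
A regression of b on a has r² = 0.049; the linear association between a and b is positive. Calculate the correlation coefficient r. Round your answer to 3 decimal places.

|r| = √0.049 = 0.221
The association is positive, so r = 0.221.

0.221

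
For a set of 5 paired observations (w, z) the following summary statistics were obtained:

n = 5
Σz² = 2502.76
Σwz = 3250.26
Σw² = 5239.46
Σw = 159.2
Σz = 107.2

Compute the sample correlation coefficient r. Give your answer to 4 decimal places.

r = (nΣwz − ΣwΣz) / √[(nΣw² − (Σw)²)(nΣz² − (Σz)²)]
Numerator: 5×3250.26 − 159.2×107.2 = -814.94
Denominator: √[(26197.3 − 25344.64)(12513.8 − 11491.84)] = √[852.66 × 1021.96] = 933.4797
r = -814.94 / 933.4797 ≈ -0.8730

-0.8730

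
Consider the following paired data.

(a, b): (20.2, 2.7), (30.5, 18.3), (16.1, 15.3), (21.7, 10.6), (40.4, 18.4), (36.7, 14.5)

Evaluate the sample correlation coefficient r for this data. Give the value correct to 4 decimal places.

n = 6, Σa = 165.6, Σb = 79.8, Σa² = 5047.44, Σb² = 1237.44, Σab = 2364.55
nΣab − ΣaΣb = 14187.3 − 13214.88 = 972.42
nΣa² − (Σa)² = 30284.64 − 27423.36 = 2861.28; nΣb² − (Σb)² = 7424.64 − 6368.04 = 1056.6
r = 972.42 / √(2861.28 × 1056.6) = 972.42 / 1738.7434 ≈ 0.5593

0.5593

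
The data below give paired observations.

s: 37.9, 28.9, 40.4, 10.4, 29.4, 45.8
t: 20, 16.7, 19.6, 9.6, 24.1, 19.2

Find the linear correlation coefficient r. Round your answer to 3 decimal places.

n = 6, Σs = 192.8, Σt = 109.2, Σs² = 6973.94, Σt² = 2104.66, Σst = 3720.21
nΣst − ΣsΣt = 22321.26 − 21053.76 = 1267.5
nΣs² − (Σs)² = 41843.64 − 37171.84 = 4671.8; nΣt² − (Σt)² = 12627.96 − 11924.64 = 703.32
r = 1267.5 / √(4671.8 × 703.32) = 1267.5 / 1812.6694 ≈ 0.699

0.699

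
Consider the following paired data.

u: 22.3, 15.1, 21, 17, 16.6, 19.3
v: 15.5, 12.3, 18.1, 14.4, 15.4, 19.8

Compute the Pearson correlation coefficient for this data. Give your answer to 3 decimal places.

n = 6, Σu = 111.3, Σv = 95.5, Σu² = 2103.35, Σv² = 1555.71, Σuv = 1794.06
nΣuv − ΣuΣv = 10764.36 − 10629.15 = 135.21
nΣu² − (Σu)² = 12620.1 − 12387.69 = 232.41; nΣv² − (Σv)² = 9334.26 − 9120.25 = 214.01
r = 135.21 / √(232.41 × 214.01) = 135.21 / 223.0203 ≈ 0.606

0.606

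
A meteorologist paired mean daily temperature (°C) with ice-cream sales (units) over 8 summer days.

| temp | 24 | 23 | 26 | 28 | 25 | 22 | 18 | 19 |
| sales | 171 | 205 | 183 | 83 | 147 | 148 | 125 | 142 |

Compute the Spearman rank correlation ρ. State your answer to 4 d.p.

0.0952

Rank temp: 5, 4, 7, 8, 6, 3, 1, 2
Rank sales: 6, 8, 7, 1, 4, 5, 2, 3
d = rank(temp) − rank(sales): -1, -4, 0, 7, 2, -2, -1, -1; Σd² = 76
ρ = 1 − 6Σd² / [n(n²−1)] = 1 − 6×76 / (8×63) = 1 − 456/504 ≈ 0.0952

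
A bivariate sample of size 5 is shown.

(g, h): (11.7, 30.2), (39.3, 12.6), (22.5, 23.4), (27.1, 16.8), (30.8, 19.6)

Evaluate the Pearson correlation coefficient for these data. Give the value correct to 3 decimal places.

-0.959

n = 5, Σg = 131.4, Σh = 102.6, Σg² = 3870.68, Σh² = 2284.76, Σgh = 2433.98
nΣgh − ΣgΣh = 12169.9 − 13481.64 = -1311.74
nΣg² − (Σg)² = 19353.4 − 17265.96 = 2087.44; nΣh² − (Σh)² = 11423.8 − 10526.76 = 897.04
r = -1311.74 / √(2087.44 × 897.04) = -1311.74 / 1368.3995 ≈ -0.959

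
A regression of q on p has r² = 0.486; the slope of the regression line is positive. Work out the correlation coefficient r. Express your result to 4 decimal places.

|r| = √0.486 = 0.6971
The association is positive, so r = 0.6971.

0.6971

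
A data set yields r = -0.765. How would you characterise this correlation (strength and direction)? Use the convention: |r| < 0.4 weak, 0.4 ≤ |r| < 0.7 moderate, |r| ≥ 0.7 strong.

strong negative

r = -0.765 < 0 so the relationship is negative.
|r| = 0.765, which falls in the strong range.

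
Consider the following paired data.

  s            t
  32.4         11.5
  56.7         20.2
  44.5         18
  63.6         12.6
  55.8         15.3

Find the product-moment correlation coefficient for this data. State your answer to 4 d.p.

n = 5, Σs = 253, Σt = 77.6, Σs² = 13403.5, Σt² = 1257.14, Σst = 3974.04
nΣst − ΣsΣt = 19870.2 − 19632.8 = 237.4
nΣs² − (Σs)² = 67017.5 − 64009 = 3008.5; nΣt² − (Σt)² = 6285.7 − 6021.76 = 263.94
r = 237.4 / √(3008.5 × 263.94) = 237.4 / 891.1024 ≈ 0.2664

0.2664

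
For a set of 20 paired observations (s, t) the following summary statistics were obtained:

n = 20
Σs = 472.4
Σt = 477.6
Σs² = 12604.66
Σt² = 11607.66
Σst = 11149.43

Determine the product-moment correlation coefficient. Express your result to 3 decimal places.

r = (nΣst − ΣsΣt) / √[(nΣs² − (Σs)²)(nΣt² − (Σt)²)]
Numerator: 20×11149.43 − 472.4×477.6 = -2629.64
Denominator: √[(252093.2 − 223161.76)(232153.2 − 228101.76)] = √[28931.44 × 4051.44] = 10826.5412
r = -2629.64 / 10826.5412 ≈ -0.243

-0.243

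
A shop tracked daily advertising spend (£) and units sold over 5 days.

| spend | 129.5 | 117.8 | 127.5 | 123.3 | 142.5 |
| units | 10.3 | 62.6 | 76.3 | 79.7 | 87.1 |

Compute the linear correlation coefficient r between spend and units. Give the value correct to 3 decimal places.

n = 5, Σx = 640.6, Σy = 316, Σx² = 82412.48, Σy² = 23785.04, Σxy = 40675.14
nΣxy − ΣxΣy = 203375.7 − 202429.6 = 946.1
nΣx² − (Σx)² = 412062.4 − 410368.36 = 1694.04; nΣy² − (Σy)² = 118925.2 − 99856 = 19069.2
r = 946.1 / √(1694.04 × 19069.2) = 946.1 / 5683.6597 ≈ 0.166

0.166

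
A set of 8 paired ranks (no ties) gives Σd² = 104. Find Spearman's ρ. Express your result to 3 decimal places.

ρ = 1 − 6Σd² / [n(n²−1)] = 1 − 6×104 / (8×63)
  = 1 − 624/504 = 1 − 1.2381 ≈ -0.238

-0.238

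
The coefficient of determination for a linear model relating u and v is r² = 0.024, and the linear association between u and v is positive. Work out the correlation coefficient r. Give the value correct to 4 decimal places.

|r| = √0.024 = 0.1549
The association is positive, so r = 0.1549.

0.1549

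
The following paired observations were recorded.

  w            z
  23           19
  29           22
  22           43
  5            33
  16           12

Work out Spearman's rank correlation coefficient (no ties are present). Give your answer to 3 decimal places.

Rank w: 4, 5, 3, 1, 2
Rank z: 2, 3, 5, 4, 1
d = rank(w) − rank(z): 2, 2, -2, -3, 1; Σd² = 22
ρ = 1 − 6Σd² / [n(n²−1)] = 1 − 6×22 / (5×24) = 1 − 132/120 ≈ -0.100

-0.100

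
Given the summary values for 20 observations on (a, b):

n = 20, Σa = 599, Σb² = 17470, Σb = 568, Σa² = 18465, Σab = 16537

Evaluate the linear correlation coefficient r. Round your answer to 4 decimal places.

r = (nΣab − ΣaΣb) / √[(nΣa² − (Σa)²)(nΣb² − (Σb)²)]
Numerator: 20×16537 − 599×568 = -9492
Denominator: √[(369300 − 358801)(349400 − 322624)] = √[10499 × 26776] = 16766.6700
r = -9492 / 16766.6700 ≈ -0.5661

-0.5661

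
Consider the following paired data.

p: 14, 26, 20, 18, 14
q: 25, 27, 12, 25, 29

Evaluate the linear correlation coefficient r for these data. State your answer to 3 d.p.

-0.174

n = 5, Σp = 92, Σq = 118, Σp² = 1792, Σq² = 2964, Σpq = 2148
nΣpq − ΣpΣq = 10740 − 10856 = -116
nΣp² − (Σp)² = 8960 − 8464 = 496; nΣq² − (Σq)² = 14820 − 13924 = 896
r = -116 / √(496 × 896) = -116 / 666.6453 ≈ -0.174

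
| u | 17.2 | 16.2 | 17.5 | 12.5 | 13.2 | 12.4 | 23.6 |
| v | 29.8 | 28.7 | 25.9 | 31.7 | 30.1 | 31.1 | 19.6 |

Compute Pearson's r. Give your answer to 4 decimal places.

-0.9455

n = 7, Σu = 112.6, Σv = 196.9, Σu² = 1905.74, Σv² = 5644.81, Σuv = 3072.52
nΣuv − ΣuΣv = 21507.64 − 22170.94 = -663.3
nΣu² − (Σu)² = 13340.18 − 12678.76 = 661.42; nΣv² − (Σv)² = 39513.67 − 38769.61 = 744.06
r = -663.3 / √(661.42 × 744.06) = -663.3 / 701.5242 ≈ -0.9455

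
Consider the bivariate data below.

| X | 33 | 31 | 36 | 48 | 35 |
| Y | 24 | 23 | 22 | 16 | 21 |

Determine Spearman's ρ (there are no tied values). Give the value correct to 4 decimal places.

Rank X: 2, 1, 4, 5, 3
Rank Y: 5, 4, 3, 1, 2
d = rank(X) − rank(Y): -3, -3, 1, 4, 1; Σd² = 36
ρ = 1 − 6Σd² / [n(n²−1)] = 1 − 6×36 / (5×24) = 1 − 216/120 ≈ -0.8000

-0.8000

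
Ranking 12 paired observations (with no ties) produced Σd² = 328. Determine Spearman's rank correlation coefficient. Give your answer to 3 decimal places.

-0.147

ρ = 1 − 6Σd² / [n(n²−1)] = 1 − 6×328 / (12×143)
  = 1 − 1968/1716 = 1 − 1.1469 ≈ -0.147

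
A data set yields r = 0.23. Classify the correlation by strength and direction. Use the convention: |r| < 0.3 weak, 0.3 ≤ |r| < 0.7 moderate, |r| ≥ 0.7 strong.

r = 0.23 > 0 so the relationship is positive.
|r| = 0.23, which falls in the weak range.

weak positive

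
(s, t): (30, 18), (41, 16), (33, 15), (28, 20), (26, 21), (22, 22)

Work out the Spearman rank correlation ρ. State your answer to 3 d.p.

Rank s: 4, 6, 5, 3, 2, 1
Rank t: 3, 2, 1, 4, 5, 6
d = rank(s) − rank(t): 1, 4, 4, -1, -3, -5; Σd² = 68
ρ = 1 − 6Σd² / [n(n²−1)] = 1 − 6×68 / (6×35) = 1 − 408/210 ≈ -0.943

-0.943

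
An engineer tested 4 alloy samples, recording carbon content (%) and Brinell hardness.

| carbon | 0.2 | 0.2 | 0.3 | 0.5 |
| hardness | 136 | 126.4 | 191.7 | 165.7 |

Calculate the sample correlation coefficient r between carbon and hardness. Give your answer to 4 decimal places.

n = 4, Σx = 1.2, Σy = 619.8, Σx² = 0.42, Σy² = 98678.34, Σxy = 192.84
nΣxy − ΣxΣy = 771.36 − 743.76 = 27.6
nΣx² − (Σx)² = 1.68 − 1.44 = 0.24; nΣy² − (Σy)² = 394713.36 − 384152.04 = 10561.32
r = 27.6 / √(0.24 × 10561.32) = 27.6 / 50.3460 ≈ 0.5482

0.5482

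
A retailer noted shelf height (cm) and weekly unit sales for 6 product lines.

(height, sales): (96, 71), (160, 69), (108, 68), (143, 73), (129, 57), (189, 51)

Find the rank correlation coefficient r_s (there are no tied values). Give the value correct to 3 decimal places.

Rank height: 1, 5, 2, 4, 3, 6
Rank sales: 5, 4, 3, 6, 2, 1
d = rank(height) − rank(sales): -4, 1, -1, -2, 1, 5; Σd² = 48
ρ = 1 − 6Σd² / [n(n²−1)] = 1 − 6×48 / (6×35) = 1 − 288/210 ≈ -0.371

-0.371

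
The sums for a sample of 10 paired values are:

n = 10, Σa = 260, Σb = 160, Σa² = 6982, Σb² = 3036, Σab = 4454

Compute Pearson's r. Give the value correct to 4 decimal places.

r = (nΣab − ΣaΣb) / √[(nΣa² − (Σa)²)(nΣb² − (Σb)²)]
Numerator: 10×4454 − 260×160 = 2940
Denominator: √[(69820 − 67600)(30360 − 25600)] = √[2220 × 4760] = 3250.7230
r = 2940 / 3250.7230 ≈ 0.9044

0.9044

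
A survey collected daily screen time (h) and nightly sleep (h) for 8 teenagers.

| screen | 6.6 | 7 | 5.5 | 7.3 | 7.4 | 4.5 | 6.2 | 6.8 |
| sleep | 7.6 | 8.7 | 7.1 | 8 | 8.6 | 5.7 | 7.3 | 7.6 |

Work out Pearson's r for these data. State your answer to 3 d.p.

0.935

n = 8, Σx = 51.3, Σy = 60.6, Σx² = 335.79, Σy² = 465.36, Σxy = 394.74
nΣxy − ΣxΣy = 3157.92 − 3108.78 = 49.14
nΣx² − (Σx)² = 2686.32 − 2631.69 = 54.63; nΣy² − (Σy)² = 3722.88 − 3672.36 = 50.52
r = 49.14 / √(54.63 × 50.52) = 49.14 / 52.5348 ≈ 0.935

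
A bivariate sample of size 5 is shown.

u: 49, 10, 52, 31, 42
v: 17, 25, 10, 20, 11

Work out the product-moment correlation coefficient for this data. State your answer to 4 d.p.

-0.8655

n = 5, Σu = 184, Σv = 83, Σu² = 7930, Σv² = 1535, Σuv = 2685
nΣuv − ΣuΣv = 13425 − 15272 = -1847
nΣu² − (Σu)² = 39650 − 33856 = 5794; nΣv² − (Σv)² = 7675 − 6889 = 786
r = -1847 / √(5794 × 786) = -1847 / 2134.0300 ≈ -0.8655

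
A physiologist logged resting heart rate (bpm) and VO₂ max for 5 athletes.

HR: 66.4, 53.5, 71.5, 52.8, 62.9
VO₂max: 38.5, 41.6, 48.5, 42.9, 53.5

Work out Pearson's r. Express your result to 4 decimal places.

0.3108

n = 5, Σx = 307.1, Σy = 225, Σx² = 19127.71, Σy² = 10267.72, Σxy = 13880.02
nΣxy − ΣxΣy = 69400.1 − 69097.5 = 302.6
nΣx² − (Σx)² = 95638.55 − 94310.41 = 1328.14; nΣy² − (Σy)² = 51338.6 − 50625 = 713.6
r = 302.6 / √(1328.14 × 713.6) = 302.6 / 973.5300 ≈ 0.3108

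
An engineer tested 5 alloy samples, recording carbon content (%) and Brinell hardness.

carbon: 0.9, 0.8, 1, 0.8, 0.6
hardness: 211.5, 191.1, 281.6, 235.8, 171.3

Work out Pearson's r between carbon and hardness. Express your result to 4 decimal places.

0.8432

n = 5, Σx = 4.1, Σy = 1091.3, Σx² = 3.45, Σy² = 245495.35, Σxy = 916.25
nΣxy − ΣxΣy = 4581.25 − 4474.33 = 106.92
nΣx² − (Σx)² = 17.25 − 16.81 = 0.44; nΣy² − (Σy)² = 1227476.75 − 1190935.69 = 36541.06
r = 106.92 / √(0.44 × 36541.06) = 106.92 / 126.7993 ≈ 0.8432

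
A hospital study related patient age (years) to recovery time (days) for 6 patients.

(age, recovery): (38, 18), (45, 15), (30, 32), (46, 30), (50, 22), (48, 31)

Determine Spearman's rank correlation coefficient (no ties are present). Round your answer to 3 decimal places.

-0.086

Rank age: 2, 3, 1, 4, 6, 5
Rank recovery: 2, 1, 6, 4, 3, 5
d = rank(age) − rank(recovery): 0, 2, -5, 0, 3, 0; Σd² = 38
ρ = 1 − 6Σd² / [n(n²−1)] = 1 − 6×38 / (6×35) = 1 − 228/210 ≈ -0.086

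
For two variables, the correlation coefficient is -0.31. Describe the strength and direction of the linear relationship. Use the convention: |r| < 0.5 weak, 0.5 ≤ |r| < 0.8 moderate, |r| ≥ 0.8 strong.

r = -0.31 < 0 so the relationship is negative.
|r| = 0.31, which falls in the weak range.

weak negative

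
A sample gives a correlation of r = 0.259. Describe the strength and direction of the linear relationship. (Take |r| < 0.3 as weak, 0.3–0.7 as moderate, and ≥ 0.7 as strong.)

weak positive

r = 0.259 > 0 so the relationship is positive.
|r| = 0.259, which falls in the weak range.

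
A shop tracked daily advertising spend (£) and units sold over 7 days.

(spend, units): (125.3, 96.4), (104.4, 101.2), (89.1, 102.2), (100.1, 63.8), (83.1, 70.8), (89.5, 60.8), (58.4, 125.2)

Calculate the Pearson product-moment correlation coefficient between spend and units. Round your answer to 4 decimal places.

-0.2789

n = 7, Σx = 649.9, Σy = 620.4, Σx² = 62884.69, Σy² = 58434, Σxy = 56773.36
nΣxy − ΣxΣy = 397413.52 − 403197.96 = -5784.44
nΣx² − (Σx)² = 440192.83 − 422370.01 = 17822.82; nΣy² − (Σy)² = 409038 − 384896.16 = 24141.84
r = -5784.44 / √(17822.82 × 24141.84) = -5784.44 / 20743.0873 ≈ -0.2789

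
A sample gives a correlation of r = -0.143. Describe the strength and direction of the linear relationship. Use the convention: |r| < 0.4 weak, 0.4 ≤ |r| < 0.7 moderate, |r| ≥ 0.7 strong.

r = -0.143 < 0 so the relationship is negative.
|r| = 0.143, which falls in the weak range.

weak negative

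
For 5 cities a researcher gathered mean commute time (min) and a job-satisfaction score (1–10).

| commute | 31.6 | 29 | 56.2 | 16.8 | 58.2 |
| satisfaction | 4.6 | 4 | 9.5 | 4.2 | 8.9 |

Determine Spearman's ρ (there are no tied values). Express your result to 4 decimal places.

Rank commute: 3, 2, 4, 1, 5
Rank satisfaction: 3, 1, 5, 2, 4
d = rank(commute) − rank(satisfaction): 0, 1, -1, -1, 1; Σd² = 4
ρ = 1 − 6Σd² / [n(n²−1)] = 1 − 6×4 / (5×24) = 1 − 24/120 ≈ 0.8000

0.8000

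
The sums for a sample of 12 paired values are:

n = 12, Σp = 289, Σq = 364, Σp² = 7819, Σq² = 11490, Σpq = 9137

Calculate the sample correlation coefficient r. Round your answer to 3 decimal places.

0.597

r = (nΣpq − ΣpΣq) / √[(nΣp² − (Σp)²)(nΣq² − (Σq)²)]
Numerator: 12×9137 − 289×364 = 4448
Denominator: √[(93828 − 83521)(137880 − 132496)] = √[10307 × 5384] = 7449.3549
r = 4448 / 7449.3549 ≈ 0.597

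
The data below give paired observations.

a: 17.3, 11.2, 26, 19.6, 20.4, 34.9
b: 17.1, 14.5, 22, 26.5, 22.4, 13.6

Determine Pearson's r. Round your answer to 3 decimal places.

-0.110

n = 6, Σa = 129.4, Σb = 116.1, Σa² = 3119.06, Σb² = 2375.63, Σab = 2481.23
nΣab − ΣaΣb = 14887.38 − 15023.34 = -135.96
nΣa² − (Σa)² = 18714.36 − 16744.36 = 1970; nΣb² − (Σb)² = 14253.78 − 13479.21 = 774.57
r = -135.96 / √(1970 × 774.57) = -135.96 / 1235.2744 ≈ -0.110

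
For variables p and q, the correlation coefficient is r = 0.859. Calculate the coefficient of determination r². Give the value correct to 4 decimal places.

r² = (0.859)² = 0.7379

0.7379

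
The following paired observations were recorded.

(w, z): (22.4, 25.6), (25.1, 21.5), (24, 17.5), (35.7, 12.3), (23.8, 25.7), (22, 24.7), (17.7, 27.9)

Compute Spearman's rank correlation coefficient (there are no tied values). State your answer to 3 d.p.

Rank w: 3, 6, 5, 7, 4, 2, 1
Rank z: 5, 3, 2, 1, 6, 4, 7
d = rank(w) − rank(z): -2, 3, 3, 6, -2, -2, -6; Σd² = 102
ρ = 1 − 6Σd² / [n(n²−1)] = 1 − 6×102 / (7×48) = 1 − 612/336 ≈ -0.821

-0.821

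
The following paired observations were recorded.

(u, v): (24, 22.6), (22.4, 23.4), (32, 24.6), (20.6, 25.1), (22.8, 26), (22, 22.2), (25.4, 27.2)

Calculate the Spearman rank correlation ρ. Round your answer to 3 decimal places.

0.286

Rank u: 5, 3, 7, 1, 4, 2, 6
Rank v: 2, 3, 4, 5, 6, 1, 7
d = rank(u) − rank(v): 3, 0, 3, -4, -2, 1, -1; Σd² = 40
ρ = 1 − 6Σd² / [n(n²−1)] = 1 − 6×40 / (7×48) = 1 − 240/336 ≈ 0.286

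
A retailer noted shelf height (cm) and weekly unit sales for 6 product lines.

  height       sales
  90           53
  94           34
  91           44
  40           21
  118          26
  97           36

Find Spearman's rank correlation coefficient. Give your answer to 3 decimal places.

Rank height: 2, 4, 3, 1, 6, 5
Rank sales: 6, 3, 5, 1, 2, 4
d = rank(height) − rank(sales): -4, 1, -2, 0, 4, 1; Σd² = 38
ρ = 1 − 6Σd² / [n(n²−1)] = 1 − 6×38 / (6×35) = 1 − 228/210 ≈ -0.086

-0.086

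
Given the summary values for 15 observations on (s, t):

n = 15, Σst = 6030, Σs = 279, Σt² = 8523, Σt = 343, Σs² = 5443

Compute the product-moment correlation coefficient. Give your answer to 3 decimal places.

-0.843

r = (nΣst − ΣsΣt) / √[(nΣs² − (Σs)²)(nΣt² − (Σt)²)]
Numerator: 15×6030 − 279×343 = -5247
Denominator: √[(81645 − 77841)(127845 − 117649)] = √[3804 × 10196] = 6227.8073
r = -5247 / 6227.8073 ≈ -0.843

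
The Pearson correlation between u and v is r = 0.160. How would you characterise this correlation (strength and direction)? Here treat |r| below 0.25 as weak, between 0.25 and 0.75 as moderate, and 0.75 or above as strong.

r = 0.160 > 0 so the relationship is positive.
|r| = 0.160, which falls in the weak range.

weak positive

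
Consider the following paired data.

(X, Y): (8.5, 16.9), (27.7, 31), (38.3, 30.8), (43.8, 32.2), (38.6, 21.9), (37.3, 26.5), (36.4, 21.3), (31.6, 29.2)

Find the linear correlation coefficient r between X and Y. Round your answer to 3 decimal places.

0.581

n = 8, ΣX = 262.2, ΣY = 209.8, ΣX² = 9429.64, ΣY² = 5720.28, ΣXY = 7124.18
nΣXY − ΣXΣY = 56993.44 − 55009.56 = 1983.88
nΣX² − (ΣX)² = 75437.12 − 68748.84 = 6688.28; nΣY² − (ΣY)² = 45762.24 − 44016.04 = 1746.2
r = 1983.88 / √(6688.28 × 1746.2) = 1983.88 / 3417.4661 ≈ 0.581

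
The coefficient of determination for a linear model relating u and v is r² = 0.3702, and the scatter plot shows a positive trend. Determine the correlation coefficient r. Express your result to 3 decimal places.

|r| = √0.3702 = 0.608
The association is positive, so r = 0.608.

0.608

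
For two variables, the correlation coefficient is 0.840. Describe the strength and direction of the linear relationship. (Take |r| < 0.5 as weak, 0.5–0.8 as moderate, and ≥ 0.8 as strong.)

r = 0.840 > 0 so the relationship is positive.
|r| = 0.840, which falls in the strong range.

strong positive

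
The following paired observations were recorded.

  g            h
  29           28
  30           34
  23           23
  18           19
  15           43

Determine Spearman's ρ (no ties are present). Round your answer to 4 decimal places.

Rank g: 4, 5, 3, 2, 1
Rank h: 3, 4, 2, 1, 5
d = rank(g) − rank(h): 1, 1, 1, 1, -4; Σd² = 20
ρ = 1 − 6Σd² / [n(n²−1)] = 1 − 6×20 / (5×24) = 1 − 120/120 ≈ 0.0000

0.0000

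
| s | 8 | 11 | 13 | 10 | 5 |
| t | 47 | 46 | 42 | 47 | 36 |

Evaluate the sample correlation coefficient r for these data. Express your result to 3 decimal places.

0.500

n = 5, Σs = 47, Σt = 218, Σs² = 479, Σt² = 9594, Σst = 2078
nΣst − ΣsΣt = 10390 − 10246 = 144
nΣs² − (Σs)² = 2395 − 2209 = 186; nΣt² − (Σt)² = 47970 − 47524 = 446
r = 144 / √(186 × 446) = 144 / 288.0208 ≈ 0.500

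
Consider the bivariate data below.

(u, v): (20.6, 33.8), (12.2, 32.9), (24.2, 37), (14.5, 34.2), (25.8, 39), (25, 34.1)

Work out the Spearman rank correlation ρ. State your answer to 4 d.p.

Rank u: 3, 1, 4, 2, 6, 5
Rank v: 2, 1, 5, 4, 6, 3
d = rank(u) − rank(v): 1, 0, -1, -2, 0, 2; Σd² = 10
ρ = 1 − 6Σd² / [n(n²−1)] = 1 − 6×10 / (6×35) = 1 − 60/210 ≈ 0.7143

0.7143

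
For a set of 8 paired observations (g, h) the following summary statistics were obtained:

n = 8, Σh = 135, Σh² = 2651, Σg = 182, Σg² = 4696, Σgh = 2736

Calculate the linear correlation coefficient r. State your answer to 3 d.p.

r = (nΣgh − ΣgΣh) / √[(nΣg² − (Σg)²)(nΣh² − (Σh)²)]
Numerator: 8×2736 − 182×135 = -2682
Denominator: √[(37568 − 33124)(21208 − 18225)] = √[4444 × 2983] = 3640.9411
r = -2682 / 3640.9411 ≈ -0.737

-0.737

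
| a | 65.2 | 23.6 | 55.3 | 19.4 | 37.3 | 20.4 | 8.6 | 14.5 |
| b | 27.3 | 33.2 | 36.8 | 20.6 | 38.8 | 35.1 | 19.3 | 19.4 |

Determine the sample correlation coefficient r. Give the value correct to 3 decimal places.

n = 8, Σa = 244.3, Σb = 230.5, Σa² = 10334.11, Σb² = 7112.43, Σab = 7608.72
nΣab − ΣaΣb = 60869.76 − 56311.15 = 4558.61
nΣa² − (Σa)² = 82672.88 − 59682.49 = 22990.39; nΣb² − (Σb)² = 56899.44 − 53130.25 = 3769.19
r = 4558.61 / √(22990.39 × 3769.19) = 4558.61 / 9308.8747 ≈ 0.490

0.490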